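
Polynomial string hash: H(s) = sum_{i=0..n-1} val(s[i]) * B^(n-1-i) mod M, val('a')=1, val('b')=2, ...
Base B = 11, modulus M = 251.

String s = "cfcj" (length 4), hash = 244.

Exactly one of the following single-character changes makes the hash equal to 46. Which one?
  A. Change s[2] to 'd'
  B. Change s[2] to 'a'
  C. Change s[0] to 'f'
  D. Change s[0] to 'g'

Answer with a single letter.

Option A: s[2]='c'->'d', delta=(4-3)*11^1 mod 251 = 11, hash=244+11 mod 251 = 4
Option B: s[2]='c'->'a', delta=(1-3)*11^1 mod 251 = 229, hash=244+229 mod 251 = 222
Option C: s[0]='c'->'f', delta=(6-3)*11^3 mod 251 = 228, hash=244+228 mod 251 = 221
Option D: s[0]='c'->'g', delta=(7-3)*11^3 mod 251 = 53, hash=244+53 mod 251 = 46 <-- target

Answer: D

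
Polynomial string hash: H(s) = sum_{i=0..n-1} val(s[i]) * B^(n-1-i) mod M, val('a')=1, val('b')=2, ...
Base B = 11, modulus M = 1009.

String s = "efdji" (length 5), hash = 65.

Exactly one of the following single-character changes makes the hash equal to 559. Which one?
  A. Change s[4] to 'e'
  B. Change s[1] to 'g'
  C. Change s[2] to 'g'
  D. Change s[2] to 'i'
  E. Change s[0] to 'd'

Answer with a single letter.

Answer: E

Derivation:
Option A: s[4]='i'->'e', delta=(5-9)*11^0 mod 1009 = 1005, hash=65+1005 mod 1009 = 61
Option B: s[1]='f'->'g', delta=(7-6)*11^3 mod 1009 = 322, hash=65+322 mod 1009 = 387
Option C: s[2]='d'->'g', delta=(7-4)*11^2 mod 1009 = 363, hash=65+363 mod 1009 = 428
Option D: s[2]='d'->'i', delta=(9-4)*11^2 mod 1009 = 605, hash=65+605 mod 1009 = 670
Option E: s[0]='e'->'d', delta=(4-5)*11^4 mod 1009 = 494, hash=65+494 mod 1009 = 559 <-- target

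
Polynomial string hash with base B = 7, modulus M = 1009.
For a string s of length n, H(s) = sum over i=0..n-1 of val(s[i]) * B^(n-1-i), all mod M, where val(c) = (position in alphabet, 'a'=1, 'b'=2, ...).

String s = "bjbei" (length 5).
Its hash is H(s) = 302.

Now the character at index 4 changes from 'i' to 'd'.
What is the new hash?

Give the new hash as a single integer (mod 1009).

Answer: 297

Derivation:
val('i') = 9, val('d') = 4
Position k = 4, exponent = n-1-k = 0
B^0 mod M = 7^0 mod 1009 = 1
Delta = (4 - 9) * 1 mod 1009 = 1004
New hash = (302 + 1004) mod 1009 = 297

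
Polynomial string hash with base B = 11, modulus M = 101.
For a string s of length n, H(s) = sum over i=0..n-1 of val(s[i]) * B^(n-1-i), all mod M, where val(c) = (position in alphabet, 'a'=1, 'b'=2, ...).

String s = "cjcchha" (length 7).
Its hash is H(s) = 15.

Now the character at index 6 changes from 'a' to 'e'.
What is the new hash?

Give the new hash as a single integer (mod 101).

val('a') = 1, val('e') = 5
Position k = 6, exponent = n-1-k = 0
B^0 mod M = 11^0 mod 101 = 1
Delta = (5 - 1) * 1 mod 101 = 4
New hash = (15 + 4) mod 101 = 19

Answer: 19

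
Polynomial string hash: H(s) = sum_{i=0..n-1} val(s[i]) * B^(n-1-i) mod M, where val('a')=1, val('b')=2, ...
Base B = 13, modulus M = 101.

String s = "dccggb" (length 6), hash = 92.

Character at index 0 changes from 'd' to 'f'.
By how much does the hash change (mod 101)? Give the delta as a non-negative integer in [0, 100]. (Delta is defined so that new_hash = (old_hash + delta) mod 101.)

Answer: 34

Derivation:
Delta formula: (val(new) - val(old)) * B^(n-1-k) mod M
  val('f') - val('d') = 6 - 4 = 2
  B^(n-1-k) = 13^5 mod 101 = 17
  Delta = 2 * 17 mod 101 = 34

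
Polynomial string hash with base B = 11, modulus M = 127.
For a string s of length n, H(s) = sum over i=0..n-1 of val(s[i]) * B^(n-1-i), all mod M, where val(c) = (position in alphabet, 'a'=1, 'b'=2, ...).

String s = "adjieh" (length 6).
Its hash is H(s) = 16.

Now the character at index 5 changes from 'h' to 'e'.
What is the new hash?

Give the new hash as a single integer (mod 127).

val('h') = 8, val('e') = 5
Position k = 5, exponent = n-1-k = 0
B^0 mod M = 11^0 mod 127 = 1
Delta = (5 - 8) * 1 mod 127 = 124
New hash = (16 + 124) mod 127 = 13

Answer: 13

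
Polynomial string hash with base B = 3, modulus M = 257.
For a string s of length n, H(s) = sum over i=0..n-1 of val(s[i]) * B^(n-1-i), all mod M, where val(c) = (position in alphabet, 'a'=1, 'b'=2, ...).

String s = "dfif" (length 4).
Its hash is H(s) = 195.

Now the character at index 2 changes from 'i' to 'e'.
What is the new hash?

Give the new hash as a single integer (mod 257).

Answer: 183

Derivation:
val('i') = 9, val('e') = 5
Position k = 2, exponent = n-1-k = 1
B^1 mod M = 3^1 mod 257 = 3
Delta = (5 - 9) * 3 mod 257 = 245
New hash = (195 + 245) mod 257 = 183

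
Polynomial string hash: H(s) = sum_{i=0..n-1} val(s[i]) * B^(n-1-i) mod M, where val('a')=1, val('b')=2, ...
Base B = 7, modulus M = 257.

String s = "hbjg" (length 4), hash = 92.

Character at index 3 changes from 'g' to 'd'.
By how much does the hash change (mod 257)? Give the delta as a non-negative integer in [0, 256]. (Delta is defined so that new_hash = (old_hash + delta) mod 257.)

Delta formula: (val(new) - val(old)) * B^(n-1-k) mod M
  val('d') - val('g') = 4 - 7 = -3
  B^(n-1-k) = 7^0 mod 257 = 1
  Delta = -3 * 1 mod 257 = 254

Answer: 254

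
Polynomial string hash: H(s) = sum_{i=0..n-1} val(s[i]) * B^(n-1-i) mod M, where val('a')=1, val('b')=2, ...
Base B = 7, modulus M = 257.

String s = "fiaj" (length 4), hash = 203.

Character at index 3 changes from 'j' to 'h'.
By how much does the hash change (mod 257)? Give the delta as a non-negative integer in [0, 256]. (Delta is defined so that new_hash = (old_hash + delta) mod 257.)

Delta formula: (val(new) - val(old)) * B^(n-1-k) mod M
  val('h') - val('j') = 8 - 10 = -2
  B^(n-1-k) = 7^0 mod 257 = 1
  Delta = -2 * 1 mod 257 = 255

Answer: 255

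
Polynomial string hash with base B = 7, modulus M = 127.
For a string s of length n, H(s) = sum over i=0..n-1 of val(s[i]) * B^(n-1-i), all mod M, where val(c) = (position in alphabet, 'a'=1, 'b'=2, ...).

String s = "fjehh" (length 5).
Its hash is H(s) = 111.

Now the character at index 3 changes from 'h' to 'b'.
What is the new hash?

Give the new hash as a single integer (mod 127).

Answer: 69

Derivation:
val('h') = 8, val('b') = 2
Position k = 3, exponent = n-1-k = 1
B^1 mod M = 7^1 mod 127 = 7
Delta = (2 - 8) * 7 mod 127 = 85
New hash = (111 + 85) mod 127 = 69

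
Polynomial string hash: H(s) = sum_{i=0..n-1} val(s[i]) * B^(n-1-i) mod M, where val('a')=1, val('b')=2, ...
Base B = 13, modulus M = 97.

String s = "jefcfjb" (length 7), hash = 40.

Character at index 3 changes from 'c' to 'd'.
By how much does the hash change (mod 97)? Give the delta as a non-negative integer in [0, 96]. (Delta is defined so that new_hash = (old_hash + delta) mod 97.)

Delta formula: (val(new) - val(old)) * B^(n-1-k) mod M
  val('d') - val('c') = 4 - 3 = 1
  B^(n-1-k) = 13^3 mod 97 = 63
  Delta = 1 * 63 mod 97 = 63

Answer: 63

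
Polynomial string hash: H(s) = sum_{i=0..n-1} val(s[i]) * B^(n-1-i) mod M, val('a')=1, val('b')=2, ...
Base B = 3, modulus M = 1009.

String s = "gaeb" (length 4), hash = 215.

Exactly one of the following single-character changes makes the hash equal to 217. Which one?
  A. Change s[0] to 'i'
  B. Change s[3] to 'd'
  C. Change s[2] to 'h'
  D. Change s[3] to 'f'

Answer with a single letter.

Option A: s[0]='g'->'i', delta=(9-7)*3^3 mod 1009 = 54, hash=215+54 mod 1009 = 269
Option B: s[3]='b'->'d', delta=(4-2)*3^0 mod 1009 = 2, hash=215+2 mod 1009 = 217 <-- target
Option C: s[2]='e'->'h', delta=(8-5)*3^1 mod 1009 = 9, hash=215+9 mod 1009 = 224
Option D: s[3]='b'->'f', delta=(6-2)*3^0 mod 1009 = 4, hash=215+4 mod 1009 = 219

Answer: B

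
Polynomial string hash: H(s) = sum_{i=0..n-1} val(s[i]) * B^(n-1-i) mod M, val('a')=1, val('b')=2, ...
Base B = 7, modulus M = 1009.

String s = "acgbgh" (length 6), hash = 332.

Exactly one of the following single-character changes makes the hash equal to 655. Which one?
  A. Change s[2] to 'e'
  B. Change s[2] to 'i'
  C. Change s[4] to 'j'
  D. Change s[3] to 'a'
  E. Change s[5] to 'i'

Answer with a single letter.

Answer: A

Derivation:
Option A: s[2]='g'->'e', delta=(5-7)*7^3 mod 1009 = 323, hash=332+323 mod 1009 = 655 <-- target
Option B: s[2]='g'->'i', delta=(9-7)*7^3 mod 1009 = 686, hash=332+686 mod 1009 = 9
Option C: s[4]='g'->'j', delta=(10-7)*7^1 mod 1009 = 21, hash=332+21 mod 1009 = 353
Option D: s[3]='b'->'a', delta=(1-2)*7^2 mod 1009 = 960, hash=332+960 mod 1009 = 283
Option E: s[5]='h'->'i', delta=(9-8)*7^0 mod 1009 = 1, hash=332+1 mod 1009 = 333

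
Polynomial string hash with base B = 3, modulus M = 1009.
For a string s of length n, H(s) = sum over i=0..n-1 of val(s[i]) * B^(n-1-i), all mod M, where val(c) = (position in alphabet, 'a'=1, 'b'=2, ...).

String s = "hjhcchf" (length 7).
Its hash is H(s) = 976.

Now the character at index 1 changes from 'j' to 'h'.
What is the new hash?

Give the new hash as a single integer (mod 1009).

Answer: 490

Derivation:
val('j') = 10, val('h') = 8
Position k = 1, exponent = n-1-k = 5
B^5 mod M = 3^5 mod 1009 = 243
Delta = (8 - 10) * 243 mod 1009 = 523
New hash = (976 + 523) mod 1009 = 490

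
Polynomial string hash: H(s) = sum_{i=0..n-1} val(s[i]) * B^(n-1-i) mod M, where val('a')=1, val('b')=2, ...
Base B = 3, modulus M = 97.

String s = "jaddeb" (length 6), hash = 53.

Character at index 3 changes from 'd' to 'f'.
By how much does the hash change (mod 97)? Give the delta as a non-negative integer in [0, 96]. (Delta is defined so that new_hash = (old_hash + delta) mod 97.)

Delta formula: (val(new) - val(old)) * B^(n-1-k) mod M
  val('f') - val('d') = 6 - 4 = 2
  B^(n-1-k) = 3^2 mod 97 = 9
  Delta = 2 * 9 mod 97 = 18

Answer: 18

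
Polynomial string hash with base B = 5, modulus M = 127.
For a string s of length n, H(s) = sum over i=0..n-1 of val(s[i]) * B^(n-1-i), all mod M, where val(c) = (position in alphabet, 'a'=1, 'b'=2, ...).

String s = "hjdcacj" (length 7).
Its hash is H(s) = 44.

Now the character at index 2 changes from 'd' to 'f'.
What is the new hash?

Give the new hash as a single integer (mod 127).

Answer: 24

Derivation:
val('d') = 4, val('f') = 6
Position k = 2, exponent = n-1-k = 4
B^4 mod M = 5^4 mod 127 = 117
Delta = (6 - 4) * 117 mod 127 = 107
New hash = (44 + 107) mod 127 = 24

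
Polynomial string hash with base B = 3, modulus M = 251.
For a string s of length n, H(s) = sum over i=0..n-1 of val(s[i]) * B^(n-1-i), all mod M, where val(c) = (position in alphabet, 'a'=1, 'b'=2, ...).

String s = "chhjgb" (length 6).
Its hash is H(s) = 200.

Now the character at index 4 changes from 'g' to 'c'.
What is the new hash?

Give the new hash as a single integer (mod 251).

val('g') = 7, val('c') = 3
Position k = 4, exponent = n-1-k = 1
B^1 mod M = 3^1 mod 251 = 3
Delta = (3 - 7) * 3 mod 251 = 239
New hash = (200 + 239) mod 251 = 188

Answer: 188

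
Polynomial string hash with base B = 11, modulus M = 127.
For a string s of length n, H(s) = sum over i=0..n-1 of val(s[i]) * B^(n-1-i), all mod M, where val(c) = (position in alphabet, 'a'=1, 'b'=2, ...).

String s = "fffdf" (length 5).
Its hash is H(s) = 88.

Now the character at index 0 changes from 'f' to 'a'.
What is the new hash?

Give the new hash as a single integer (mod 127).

Answer: 35

Derivation:
val('f') = 6, val('a') = 1
Position k = 0, exponent = n-1-k = 4
B^4 mod M = 11^4 mod 127 = 36
Delta = (1 - 6) * 36 mod 127 = 74
New hash = (88 + 74) mod 127 = 35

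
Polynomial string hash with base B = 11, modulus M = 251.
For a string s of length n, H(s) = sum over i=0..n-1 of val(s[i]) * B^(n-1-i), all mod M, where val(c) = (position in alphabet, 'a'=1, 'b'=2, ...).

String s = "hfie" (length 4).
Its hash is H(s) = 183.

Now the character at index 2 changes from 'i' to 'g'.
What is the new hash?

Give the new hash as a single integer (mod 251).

Answer: 161

Derivation:
val('i') = 9, val('g') = 7
Position k = 2, exponent = n-1-k = 1
B^1 mod M = 11^1 mod 251 = 11
Delta = (7 - 9) * 11 mod 251 = 229
New hash = (183 + 229) mod 251 = 161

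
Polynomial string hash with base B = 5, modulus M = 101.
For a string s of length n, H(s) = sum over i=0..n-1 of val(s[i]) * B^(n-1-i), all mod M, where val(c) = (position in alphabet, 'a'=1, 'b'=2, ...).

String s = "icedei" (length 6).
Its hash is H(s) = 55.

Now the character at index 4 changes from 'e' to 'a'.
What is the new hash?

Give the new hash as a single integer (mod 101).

val('e') = 5, val('a') = 1
Position k = 4, exponent = n-1-k = 1
B^1 mod M = 5^1 mod 101 = 5
Delta = (1 - 5) * 5 mod 101 = 81
New hash = (55 + 81) mod 101 = 35

Answer: 35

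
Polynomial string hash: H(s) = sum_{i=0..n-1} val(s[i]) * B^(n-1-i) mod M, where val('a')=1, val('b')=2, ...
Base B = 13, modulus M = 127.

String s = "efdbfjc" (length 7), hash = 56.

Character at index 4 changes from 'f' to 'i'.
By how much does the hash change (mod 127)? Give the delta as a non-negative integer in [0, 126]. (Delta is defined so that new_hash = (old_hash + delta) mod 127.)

Delta formula: (val(new) - val(old)) * B^(n-1-k) mod M
  val('i') - val('f') = 9 - 6 = 3
  B^(n-1-k) = 13^2 mod 127 = 42
  Delta = 3 * 42 mod 127 = 126

Answer: 126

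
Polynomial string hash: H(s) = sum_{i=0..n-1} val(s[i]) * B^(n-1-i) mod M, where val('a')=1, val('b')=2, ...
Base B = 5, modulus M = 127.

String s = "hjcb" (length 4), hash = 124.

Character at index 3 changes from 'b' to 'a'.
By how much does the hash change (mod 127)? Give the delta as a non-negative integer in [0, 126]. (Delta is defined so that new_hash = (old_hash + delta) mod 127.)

Delta formula: (val(new) - val(old)) * B^(n-1-k) mod M
  val('a') - val('b') = 1 - 2 = -1
  B^(n-1-k) = 5^0 mod 127 = 1
  Delta = -1 * 1 mod 127 = 126

Answer: 126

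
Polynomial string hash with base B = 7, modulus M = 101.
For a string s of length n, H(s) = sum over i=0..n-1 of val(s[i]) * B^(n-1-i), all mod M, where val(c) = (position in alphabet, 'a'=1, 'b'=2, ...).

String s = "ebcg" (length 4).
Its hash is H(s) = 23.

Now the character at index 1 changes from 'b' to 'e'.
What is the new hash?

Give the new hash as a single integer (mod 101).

Answer: 69

Derivation:
val('b') = 2, val('e') = 5
Position k = 1, exponent = n-1-k = 2
B^2 mod M = 7^2 mod 101 = 49
Delta = (5 - 2) * 49 mod 101 = 46
New hash = (23 + 46) mod 101 = 69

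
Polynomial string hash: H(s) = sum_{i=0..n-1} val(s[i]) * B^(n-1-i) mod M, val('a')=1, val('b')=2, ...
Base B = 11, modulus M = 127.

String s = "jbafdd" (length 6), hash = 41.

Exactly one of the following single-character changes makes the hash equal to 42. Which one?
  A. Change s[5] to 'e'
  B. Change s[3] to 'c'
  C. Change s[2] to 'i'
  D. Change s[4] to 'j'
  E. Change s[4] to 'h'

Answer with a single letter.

Option A: s[5]='d'->'e', delta=(5-4)*11^0 mod 127 = 1, hash=41+1 mod 127 = 42 <-- target
Option B: s[3]='f'->'c', delta=(3-6)*11^2 mod 127 = 18, hash=41+18 mod 127 = 59
Option C: s[2]='a'->'i', delta=(9-1)*11^3 mod 127 = 107, hash=41+107 mod 127 = 21
Option D: s[4]='d'->'j', delta=(10-4)*11^1 mod 127 = 66, hash=41+66 mod 127 = 107
Option E: s[4]='d'->'h', delta=(8-4)*11^1 mod 127 = 44, hash=41+44 mod 127 = 85

Answer: A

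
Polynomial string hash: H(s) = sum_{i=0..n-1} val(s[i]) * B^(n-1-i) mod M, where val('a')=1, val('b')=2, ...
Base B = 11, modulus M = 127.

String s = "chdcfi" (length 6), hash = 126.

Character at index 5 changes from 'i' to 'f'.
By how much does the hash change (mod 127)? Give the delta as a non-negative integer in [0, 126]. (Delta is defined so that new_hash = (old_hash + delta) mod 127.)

Answer: 124

Derivation:
Delta formula: (val(new) - val(old)) * B^(n-1-k) mod M
  val('f') - val('i') = 6 - 9 = -3
  B^(n-1-k) = 11^0 mod 127 = 1
  Delta = -3 * 1 mod 127 = 124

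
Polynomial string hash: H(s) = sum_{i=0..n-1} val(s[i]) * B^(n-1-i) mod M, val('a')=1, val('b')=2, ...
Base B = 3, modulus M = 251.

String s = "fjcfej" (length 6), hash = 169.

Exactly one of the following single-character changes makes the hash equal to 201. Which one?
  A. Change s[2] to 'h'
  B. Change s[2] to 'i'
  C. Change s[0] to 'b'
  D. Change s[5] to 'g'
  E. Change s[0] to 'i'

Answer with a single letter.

Option A: s[2]='c'->'h', delta=(8-3)*3^3 mod 251 = 135, hash=169+135 mod 251 = 53
Option B: s[2]='c'->'i', delta=(9-3)*3^3 mod 251 = 162, hash=169+162 mod 251 = 80
Option C: s[0]='f'->'b', delta=(2-6)*3^5 mod 251 = 32, hash=169+32 mod 251 = 201 <-- target
Option D: s[5]='j'->'g', delta=(7-10)*3^0 mod 251 = 248, hash=169+248 mod 251 = 166
Option E: s[0]='f'->'i', delta=(9-6)*3^5 mod 251 = 227, hash=169+227 mod 251 = 145

Answer: C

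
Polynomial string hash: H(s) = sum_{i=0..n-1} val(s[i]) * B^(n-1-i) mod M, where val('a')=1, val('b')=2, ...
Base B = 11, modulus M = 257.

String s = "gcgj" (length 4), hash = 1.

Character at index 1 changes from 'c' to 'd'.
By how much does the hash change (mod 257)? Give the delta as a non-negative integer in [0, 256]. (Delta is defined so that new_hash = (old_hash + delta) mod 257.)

Delta formula: (val(new) - val(old)) * B^(n-1-k) mod M
  val('d') - val('c') = 4 - 3 = 1
  B^(n-1-k) = 11^2 mod 257 = 121
  Delta = 1 * 121 mod 257 = 121

Answer: 121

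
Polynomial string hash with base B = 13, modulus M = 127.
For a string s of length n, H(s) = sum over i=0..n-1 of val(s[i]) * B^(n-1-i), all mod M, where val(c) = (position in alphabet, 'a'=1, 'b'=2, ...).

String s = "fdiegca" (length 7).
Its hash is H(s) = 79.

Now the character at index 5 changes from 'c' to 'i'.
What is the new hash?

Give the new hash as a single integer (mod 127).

Answer: 30

Derivation:
val('c') = 3, val('i') = 9
Position k = 5, exponent = n-1-k = 1
B^1 mod M = 13^1 mod 127 = 13
Delta = (9 - 3) * 13 mod 127 = 78
New hash = (79 + 78) mod 127 = 30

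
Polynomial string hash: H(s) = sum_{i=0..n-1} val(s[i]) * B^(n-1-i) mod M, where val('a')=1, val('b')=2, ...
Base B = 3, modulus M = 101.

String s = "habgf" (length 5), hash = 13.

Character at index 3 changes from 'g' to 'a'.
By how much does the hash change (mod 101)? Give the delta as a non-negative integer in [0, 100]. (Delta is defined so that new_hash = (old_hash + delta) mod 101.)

Answer: 83

Derivation:
Delta formula: (val(new) - val(old)) * B^(n-1-k) mod M
  val('a') - val('g') = 1 - 7 = -6
  B^(n-1-k) = 3^1 mod 101 = 3
  Delta = -6 * 3 mod 101 = 83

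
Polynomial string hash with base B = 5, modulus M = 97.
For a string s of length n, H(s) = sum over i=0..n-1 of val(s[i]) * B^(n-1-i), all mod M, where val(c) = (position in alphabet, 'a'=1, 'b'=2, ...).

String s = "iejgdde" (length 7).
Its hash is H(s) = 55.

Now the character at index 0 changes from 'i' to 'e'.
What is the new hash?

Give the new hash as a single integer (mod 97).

val('i') = 9, val('e') = 5
Position k = 0, exponent = n-1-k = 6
B^6 mod M = 5^6 mod 97 = 8
Delta = (5 - 9) * 8 mod 97 = 65
New hash = (55 + 65) mod 97 = 23

Answer: 23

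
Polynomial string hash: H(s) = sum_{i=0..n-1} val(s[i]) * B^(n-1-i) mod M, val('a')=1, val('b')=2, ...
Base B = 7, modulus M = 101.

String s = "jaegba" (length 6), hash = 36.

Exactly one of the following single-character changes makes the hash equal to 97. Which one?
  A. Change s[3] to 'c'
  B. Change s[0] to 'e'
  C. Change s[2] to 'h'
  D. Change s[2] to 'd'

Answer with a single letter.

Answer: D

Derivation:
Option A: s[3]='g'->'c', delta=(3-7)*7^2 mod 101 = 6, hash=36+6 mod 101 = 42
Option B: s[0]='j'->'e', delta=(5-10)*7^5 mod 101 = 98, hash=36+98 mod 101 = 33
Option C: s[2]='e'->'h', delta=(8-5)*7^3 mod 101 = 19, hash=36+19 mod 101 = 55
Option D: s[2]='e'->'d', delta=(4-5)*7^3 mod 101 = 61, hash=36+61 mod 101 = 97 <-- target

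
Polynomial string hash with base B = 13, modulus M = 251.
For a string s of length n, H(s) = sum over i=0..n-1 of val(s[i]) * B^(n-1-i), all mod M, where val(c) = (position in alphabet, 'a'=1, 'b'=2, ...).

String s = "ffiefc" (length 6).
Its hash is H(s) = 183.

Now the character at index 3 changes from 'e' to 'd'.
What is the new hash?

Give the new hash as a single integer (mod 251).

val('e') = 5, val('d') = 4
Position k = 3, exponent = n-1-k = 2
B^2 mod M = 13^2 mod 251 = 169
Delta = (4 - 5) * 169 mod 251 = 82
New hash = (183 + 82) mod 251 = 14

Answer: 14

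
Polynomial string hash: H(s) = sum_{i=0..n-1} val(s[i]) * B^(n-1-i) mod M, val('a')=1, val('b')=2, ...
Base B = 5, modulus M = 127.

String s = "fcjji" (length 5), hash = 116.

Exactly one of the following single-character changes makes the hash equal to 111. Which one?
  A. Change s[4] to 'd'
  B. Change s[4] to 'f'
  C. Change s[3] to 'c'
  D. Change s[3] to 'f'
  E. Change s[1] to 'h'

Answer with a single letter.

Answer: A

Derivation:
Option A: s[4]='i'->'d', delta=(4-9)*5^0 mod 127 = 122, hash=116+122 mod 127 = 111 <-- target
Option B: s[4]='i'->'f', delta=(6-9)*5^0 mod 127 = 124, hash=116+124 mod 127 = 113
Option C: s[3]='j'->'c', delta=(3-10)*5^1 mod 127 = 92, hash=116+92 mod 127 = 81
Option D: s[3]='j'->'f', delta=(6-10)*5^1 mod 127 = 107, hash=116+107 mod 127 = 96
Option E: s[1]='c'->'h', delta=(8-3)*5^3 mod 127 = 117, hash=116+117 mod 127 = 106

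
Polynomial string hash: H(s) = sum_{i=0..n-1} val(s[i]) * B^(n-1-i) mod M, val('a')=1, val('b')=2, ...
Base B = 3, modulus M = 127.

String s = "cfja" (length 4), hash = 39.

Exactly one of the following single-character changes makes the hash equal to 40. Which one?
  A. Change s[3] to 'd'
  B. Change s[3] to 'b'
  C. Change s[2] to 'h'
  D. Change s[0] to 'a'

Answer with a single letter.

Option A: s[3]='a'->'d', delta=(4-1)*3^0 mod 127 = 3, hash=39+3 mod 127 = 42
Option B: s[3]='a'->'b', delta=(2-1)*3^0 mod 127 = 1, hash=39+1 mod 127 = 40 <-- target
Option C: s[2]='j'->'h', delta=(8-10)*3^1 mod 127 = 121, hash=39+121 mod 127 = 33
Option D: s[0]='c'->'a', delta=(1-3)*3^3 mod 127 = 73, hash=39+73 mod 127 = 112

Answer: B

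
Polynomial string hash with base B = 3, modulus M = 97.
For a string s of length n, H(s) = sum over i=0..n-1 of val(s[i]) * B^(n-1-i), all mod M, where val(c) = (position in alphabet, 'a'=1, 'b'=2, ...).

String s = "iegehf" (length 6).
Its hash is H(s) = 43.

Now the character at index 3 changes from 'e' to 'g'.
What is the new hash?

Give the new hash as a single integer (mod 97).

Answer: 61

Derivation:
val('e') = 5, val('g') = 7
Position k = 3, exponent = n-1-k = 2
B^2 mod M = 3^2 mod 97 = 9
Delta = (7 - 5) * 9 mod 97 = 18
New hash = (43 + 18) mod 97 = 61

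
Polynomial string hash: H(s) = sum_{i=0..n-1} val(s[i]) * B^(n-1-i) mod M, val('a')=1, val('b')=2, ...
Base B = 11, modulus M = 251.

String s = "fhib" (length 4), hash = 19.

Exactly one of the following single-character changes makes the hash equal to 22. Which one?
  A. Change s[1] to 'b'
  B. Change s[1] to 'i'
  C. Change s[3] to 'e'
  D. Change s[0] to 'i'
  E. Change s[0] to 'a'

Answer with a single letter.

Option A: s[1]='h'->'b', delta=(2-8)*11^2 mod 251 = 27, hash=19+27 mod 251 = 46
Option B: s[1]='h'->'i', delta=(9-8)*11^2 mod 251 = 121, hash=19+121 mod 251 = 140
Option C: s[3]='b'->'e', delta=(5-2)*11^0 mod 251 = 3, hash=19+3 mod 251 = 22 <-- target
Option D: s[0]='f'->'i', delta=(9-6)*11^3 mod 251 = 228, hash=19+228 mod 251 = 247
Option E: s[0]='f'->'a', delta=(1-6)*11^3 mod 251 = 122, hash=19+122 mod 251 = 141

Answer: C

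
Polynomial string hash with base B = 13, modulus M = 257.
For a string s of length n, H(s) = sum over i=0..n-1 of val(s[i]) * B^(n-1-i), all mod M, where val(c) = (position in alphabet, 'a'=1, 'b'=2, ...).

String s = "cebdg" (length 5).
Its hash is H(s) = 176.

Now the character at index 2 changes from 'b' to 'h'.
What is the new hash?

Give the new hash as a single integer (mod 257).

val('b') = 2, val('h') = 8
Position k = 2, exponent = n-1-k = 2
B^2 mod M = 13^2 mod 257 = 169
Delta = (8 - 2) * 169 mod 257 = 243
New hash = (176 + 243) mod 257 = 162

Answer: 162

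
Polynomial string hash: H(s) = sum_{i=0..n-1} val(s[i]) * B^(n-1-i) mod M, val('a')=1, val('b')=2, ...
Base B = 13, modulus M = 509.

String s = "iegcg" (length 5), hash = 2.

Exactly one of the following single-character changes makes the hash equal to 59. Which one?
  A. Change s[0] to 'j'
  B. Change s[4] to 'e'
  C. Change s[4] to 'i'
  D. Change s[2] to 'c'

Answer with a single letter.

Option A: s[0]='i'->'j', delta=(10-9)*13^4 mod 509 = 57, hash=2+57 mod 509 = 59 <-- target
Option B: s[4]='g'->'e', delta=(5-7)*13^0 mod 509 = 507, hash=2+507 mod 509 = 0
Option C: s[4]='g'->'i', delta=(9-7)*13^0 mod 509 = 2, hash=2+2 mod 509 = 4
Option D: s[2]='g'->'c', delta=(3-7)*13^2 mod 509 = 342, hash=2+342 mod 509 = 344

Answer: A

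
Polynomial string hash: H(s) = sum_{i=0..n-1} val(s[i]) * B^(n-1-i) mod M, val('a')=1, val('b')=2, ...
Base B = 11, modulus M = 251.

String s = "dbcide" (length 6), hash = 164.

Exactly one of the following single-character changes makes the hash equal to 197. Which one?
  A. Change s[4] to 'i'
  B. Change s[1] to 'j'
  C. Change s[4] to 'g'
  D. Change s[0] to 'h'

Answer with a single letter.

Option A: s[4]='d'->'i', delta=(9-4)*11^1 mod 251 = 55, hash=164+55 mod 251 = 219
Option B: s[1]='b'->'j', delta=(10-2)*11^4 mod 251 = 162, hash=164+162 mod 251 = 75
Option C: s[4]='d'->'g', delta=(7-4)*11^1 mod 251 = 33, hash=164+33 mod 251 = 197 <-- target
Option D: s[0]='d'->'h', delta=(8-4)*11^5 mod 251 = 138, hash=164+138 mod 251 = 51

Answer: C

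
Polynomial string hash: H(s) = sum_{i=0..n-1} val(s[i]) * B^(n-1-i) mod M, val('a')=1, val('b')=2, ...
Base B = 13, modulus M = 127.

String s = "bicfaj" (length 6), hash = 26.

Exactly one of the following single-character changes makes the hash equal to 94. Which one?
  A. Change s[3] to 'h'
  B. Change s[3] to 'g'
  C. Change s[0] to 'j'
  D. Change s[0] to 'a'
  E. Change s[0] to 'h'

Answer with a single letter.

Answer: C

Derivation:
Option A: s[3]='f'->'h', delta=(8-6)*13^2 mod 127 = 84, hash=26+84 mod 127 = 110
Option B: s[3]='f'->'g', delta=(7-6)*13^2 mod 127 = 42, hash=26+42 mod 127 = 68
Option C: s[0]='b'->'j', delta=(10-2)*13^5 mod 127 = 68, hash=26+68 mod 127 = 94 <-- target
Option D: s[0]='b'->'a', delta=(1-2)*13^5 mod 127 = 55, hash=26+55 mod 127 = 81
Option E: s[0]='b'->'h', delta=(8-2)*13^5 mod 127 = 51, hash=26+51 mod 127 = 77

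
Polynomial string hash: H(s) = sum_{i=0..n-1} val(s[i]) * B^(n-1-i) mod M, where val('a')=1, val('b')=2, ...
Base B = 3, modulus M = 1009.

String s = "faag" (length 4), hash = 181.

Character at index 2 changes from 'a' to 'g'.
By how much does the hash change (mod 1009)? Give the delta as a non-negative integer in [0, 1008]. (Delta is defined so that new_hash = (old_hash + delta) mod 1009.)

Delta formula: (val(new) - val(old)) * B^(n-1-k) mod M
  val('g') - val('a') = 7 - 1 = 6
  B^(n-1-k) = 3^1 mod 1009 = 3
  Delta = 6 * 3 mod 1009 = 18

Answer: 18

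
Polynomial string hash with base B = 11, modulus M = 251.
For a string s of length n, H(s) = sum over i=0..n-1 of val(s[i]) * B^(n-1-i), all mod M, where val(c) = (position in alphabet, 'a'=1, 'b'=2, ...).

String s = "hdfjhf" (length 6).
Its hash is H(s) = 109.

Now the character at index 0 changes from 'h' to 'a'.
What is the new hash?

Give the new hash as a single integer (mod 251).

Answer: 244

Derivation:
val('h') = 8, val('a') = 1
Position k = 0, exponent = n-1-k = 5
B^5 mod M = 11^5 mod 251 = 160
Delta = (1 - 8) * 160 mod 251 = 135
New hash = (109 + 135) mod 251 = 244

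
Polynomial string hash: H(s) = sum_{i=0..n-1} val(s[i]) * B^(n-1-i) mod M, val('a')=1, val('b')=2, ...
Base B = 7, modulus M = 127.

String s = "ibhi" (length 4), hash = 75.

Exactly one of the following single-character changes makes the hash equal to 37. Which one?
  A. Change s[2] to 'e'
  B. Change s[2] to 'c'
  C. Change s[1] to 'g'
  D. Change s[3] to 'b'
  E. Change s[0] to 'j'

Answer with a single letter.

Answer: E

Derivation:
Option A: s[2]='h'->'e', delta=(5-8)*7^1 mod 127 = 106, hash=75+106 mod 127 = 54
Option B: s[2]='h'->'c', delta=(3-8)*7^1 mod 127 = 92, hash=75+92 mod 127 = 40
Option C: s[1]='b'->'g', delta=(7-2)*7^2 mod 127 = 118, hash=75+118 mod 127 = 66
Option D: s[3]='i'->'b', delta=(2-9)*7^0 mod 127 = 120, hash=75+120 mod 127 = 68
Option E: s[0]='i'->'j', delta=(10-9)*7^3 mod 127 = 89, hash=75+89 mod 127 = 37 <-- target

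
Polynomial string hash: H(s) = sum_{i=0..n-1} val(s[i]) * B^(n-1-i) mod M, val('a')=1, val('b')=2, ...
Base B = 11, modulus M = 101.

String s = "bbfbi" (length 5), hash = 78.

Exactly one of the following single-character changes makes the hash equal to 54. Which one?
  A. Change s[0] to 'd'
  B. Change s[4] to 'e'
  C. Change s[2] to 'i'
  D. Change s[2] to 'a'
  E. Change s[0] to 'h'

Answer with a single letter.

Answer: E

Derivation:
Option A: s[0]='b'->'d', delta=(4-2)*11^4 mod 101 = 93, hash=78+93 mod 101 = 70
Option B: s[4]='i'->'e', delta=(5-9)*11^0 mod 101 = 97, hash=78+97 mod 101 = 74
Option C: s[2]='f'->'i', delta=(9-6)*11^2 mod 101 = 60, hash=78+60 mod 101 = 37
Option D: s[2]='f'->'a', delta=(1-6)*11^2 mod 101 = 1, hash=78+1 mod 101 = 79
Option E: s[0]='b'->'h', delta=(8-2)*11^4 mod 101 = 77, hash=78+77 mod 101 = 54 <-- target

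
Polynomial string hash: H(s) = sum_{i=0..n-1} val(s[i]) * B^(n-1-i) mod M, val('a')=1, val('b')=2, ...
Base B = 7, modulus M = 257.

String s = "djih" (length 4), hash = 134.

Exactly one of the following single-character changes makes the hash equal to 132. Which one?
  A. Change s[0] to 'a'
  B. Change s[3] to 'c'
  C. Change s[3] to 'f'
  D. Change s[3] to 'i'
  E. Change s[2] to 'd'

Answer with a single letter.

Answer: C

Derivation:
Option A: s[0]='d'->'a', delta=(1-4)*7^3 mod 257 = 256, hash=134+256 mod 257 = 133
Option B: s[3]='h'->'c', delta=(3-8)*7^0 mod 257 = 252, hash=134+252 mod 257 = 129
Option C: s[3]='h'->'f', delta=(6-8)*7^0 mod 257 = 255, hash=134+255 mod 257 = 132 <-- target
Option D: s[3]='h'->'i', delta=(9-8)*7^0 mod 257 = 1, hash=134+1 mod 257 = 135
Option E: s[2]='i'->'d', delta=(4-9)*7^1 mod 257 = 222, hash=134+222 mod 257 = 99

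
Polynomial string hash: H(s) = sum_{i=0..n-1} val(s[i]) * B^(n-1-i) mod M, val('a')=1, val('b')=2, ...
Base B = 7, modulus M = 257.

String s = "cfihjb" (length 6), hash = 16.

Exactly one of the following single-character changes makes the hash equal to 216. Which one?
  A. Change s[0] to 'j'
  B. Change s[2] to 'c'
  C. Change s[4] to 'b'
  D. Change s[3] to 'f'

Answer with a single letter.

Answer: A

Derivation:
Option A: s[0]='c'->'j', delta=(10-3)*7^5 mod 257 = 200, hash=16+200 mod 257 = 216 <-- target
Option B: s[2]='i'->'c', delta=(3-9)*7^3 mod 257 = 255, hash=16+255 mod 257 = 14
Option C: s[4]='j'->'b', delta=(2-10)*7^1 mod 257 = 201, hash=16+201 mod 257 = 217
Option D: s[3]='h'->'f', delta=(6-8)*7^2 mod 257 = 159, hash=16+159 mod 257 = 175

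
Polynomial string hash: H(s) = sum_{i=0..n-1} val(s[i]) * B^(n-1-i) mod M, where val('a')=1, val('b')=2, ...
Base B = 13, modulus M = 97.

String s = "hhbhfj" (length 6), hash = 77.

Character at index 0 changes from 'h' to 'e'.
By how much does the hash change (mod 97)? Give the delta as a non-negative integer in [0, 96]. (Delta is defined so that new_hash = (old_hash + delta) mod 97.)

Delta formula: (val(new) - val(old)) * B^(n-1-k) mod M
  val('e') - val('h') = 5 - 8 = -3
  B^(n-1-k) = 13^5 mod 97 = 74
  Delta = -3 * 74 mod 97 = 69

Answer: 69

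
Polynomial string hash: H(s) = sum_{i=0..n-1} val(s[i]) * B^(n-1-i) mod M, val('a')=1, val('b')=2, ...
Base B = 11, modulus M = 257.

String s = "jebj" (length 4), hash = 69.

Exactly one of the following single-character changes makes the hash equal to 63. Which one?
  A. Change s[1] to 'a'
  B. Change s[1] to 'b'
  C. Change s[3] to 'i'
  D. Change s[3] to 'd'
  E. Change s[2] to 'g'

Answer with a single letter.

Answer: D

Derivation:
Option A: s[1]='e'->'a', delta=(1-5)*11^2 mod 257 = 30, hash=69+30 mod 257 = 99
Option B: s[1]='e'->'b', delta=(2-5)*11^2 mod 257 = 151, hash=69+151 mod 257 = 220
Option C: s[3]='j'->'i', delta=(9-10)*11^0 mod 257 = 256, hash=69+256 mod 257 = 68
Option D: s[3]='j'->'d', delta=(4-10)*11^0 mod 257 = 251, hash=69+251 mod 257 = 63 <-- target
Option E: s[2]='b'->'g', delta=(7-2)*11^1 mod 257 = 55, hash=69+55 mod 257 = 124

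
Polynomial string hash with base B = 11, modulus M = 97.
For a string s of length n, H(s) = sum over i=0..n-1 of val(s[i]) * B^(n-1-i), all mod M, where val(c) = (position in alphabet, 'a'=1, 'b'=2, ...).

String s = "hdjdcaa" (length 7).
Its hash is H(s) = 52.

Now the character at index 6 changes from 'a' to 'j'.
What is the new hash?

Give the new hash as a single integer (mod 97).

Answer: 61

Derivation:
val('a') = 1, val('j') = 10
Position k = 6, exponent = n-1-k = 0
B^0 mod M = 11^0 mod 97 = 1
Delta = (10 - 1) * 1 mod 97 = 9
New hash = (52 + 9) mod 97 = 61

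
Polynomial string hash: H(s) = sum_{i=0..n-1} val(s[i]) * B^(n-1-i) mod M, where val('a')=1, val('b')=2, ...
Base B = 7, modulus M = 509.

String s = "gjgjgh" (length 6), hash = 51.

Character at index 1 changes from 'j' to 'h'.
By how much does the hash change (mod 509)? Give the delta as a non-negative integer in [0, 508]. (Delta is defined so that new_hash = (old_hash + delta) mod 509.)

Delta formula: (val(new) - val(old)) * B^(n-1-k) mod M
  val('h') - val('j') = 8 - 10 = -2
  B^(n-1-k) = 7^4 mod 509 = 365
  Delta = -2 * 365 mod 509 = 288

Answer: 288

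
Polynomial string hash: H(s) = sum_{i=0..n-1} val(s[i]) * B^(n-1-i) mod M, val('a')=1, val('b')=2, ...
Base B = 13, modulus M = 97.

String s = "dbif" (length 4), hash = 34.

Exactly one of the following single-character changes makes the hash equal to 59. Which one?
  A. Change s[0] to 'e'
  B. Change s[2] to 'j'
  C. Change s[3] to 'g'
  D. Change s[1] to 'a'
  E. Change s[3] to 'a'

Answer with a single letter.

Answer: D

Derivation:
Option A: s[0]='d'->'e', delta=(5-4)*13^3 mod 97 = 63, hash=34+63 mod 97 = 0
Option B: s[2]='i'->'j', delta=(10-9)*13^1 mod 97 = 13, hash=34+13 mod 97 = 47
Option C: s[3]='f'->'g', delta=(7-6)*13^0 mod 97 = 1, hash=34+1 mod 97 = 35
Option D: s[1]='b'->'a', delta=(1-2)*13^2 mod 97 = 25, hash=34+25 mod 97 = 59 <-- target
Option E: s[3]='f'->'a', delta=(1-6)*13^0 mod 97 = 92, hash=34+92 mod 97 = 29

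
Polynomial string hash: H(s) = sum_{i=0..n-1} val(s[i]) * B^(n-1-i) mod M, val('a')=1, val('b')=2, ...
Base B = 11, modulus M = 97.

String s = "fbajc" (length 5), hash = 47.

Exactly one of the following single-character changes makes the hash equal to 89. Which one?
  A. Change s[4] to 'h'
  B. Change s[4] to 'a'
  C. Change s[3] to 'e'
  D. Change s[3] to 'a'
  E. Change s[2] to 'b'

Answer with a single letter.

Answer: C

Derivation:
Option A: s[4]='c'->'h', delta=(8-3)*11^0 mod 97 = 5, hash=47+5 mod 97 = 52
Option B: s[4]='c'->'a', delta=(1-3)*11^0 mod 97 = 95, hash=47+95 mod 97 = 45
Option C: s[3]='j'->'e', delta=(5-10)*11^1 mod 97 = 42, hash=47+42 mod 97 = 89 <-- target
Option D: s[3]='j'->'a', delta=(1-10)*11^1 mod 97 = 95, hash=47+95 mod 97 = 45
Option E: s[2]='a'->'b', delta=(2-1)*11^2 mod 97 = 24, hash=47+24 mod 97 = 71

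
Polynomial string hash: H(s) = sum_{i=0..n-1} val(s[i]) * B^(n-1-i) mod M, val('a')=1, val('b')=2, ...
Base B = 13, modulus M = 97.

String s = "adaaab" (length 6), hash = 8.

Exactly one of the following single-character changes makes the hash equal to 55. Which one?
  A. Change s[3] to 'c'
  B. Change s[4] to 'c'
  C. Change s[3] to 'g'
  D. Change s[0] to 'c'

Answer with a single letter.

Answer: A

Derivation:
Option A: s[3]='a'->'c', delta=(3-1)*13^2 mod 97 = 47, hash=8+47 mod 97 = 55 <-- target
Option B: s[4]='a'->'c', delta=(3-1)*13^1 mod 97 = 26, hash=8+26 mod 97 = 34
Option C: s[3]='a'->'g', delta=(7-1)*13^2 mod 97 = 44, hash=8+44 mod 97 = 52
Option D: s[0]='a'->'c', delta=(3-1)*13^5 mod 97 = 51, hash=8+51 mod 97 = 59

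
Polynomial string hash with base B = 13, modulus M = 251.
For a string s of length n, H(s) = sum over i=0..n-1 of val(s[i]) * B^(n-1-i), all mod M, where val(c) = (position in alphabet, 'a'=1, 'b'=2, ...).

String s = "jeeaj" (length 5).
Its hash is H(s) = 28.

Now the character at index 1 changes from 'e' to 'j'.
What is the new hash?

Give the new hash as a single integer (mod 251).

Answer: 220

Derivation:
val('e') = 5, val('j') = 10
Position k = 1, exponent = n-1-k = 3
B^3 mod M = 13^3 mod 251 = 189
Delta = (10 - 5) * 189 mod 251 = 192
New hash = (28 + 192) mod 251 = 220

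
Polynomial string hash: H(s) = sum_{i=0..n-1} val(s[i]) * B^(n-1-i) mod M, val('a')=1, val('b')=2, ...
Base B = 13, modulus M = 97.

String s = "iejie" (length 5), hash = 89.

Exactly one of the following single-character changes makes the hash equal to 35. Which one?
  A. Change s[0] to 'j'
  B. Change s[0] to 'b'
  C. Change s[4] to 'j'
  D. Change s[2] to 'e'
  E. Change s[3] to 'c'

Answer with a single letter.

Answer: A

Derivation:
Option A: s[0]='i'->'j', delta=(10-9)*13^4 mod 97 = 43, hash=89+43 mod 97 = 35 <-- target
Option B: s[0]='i'->'b', delta=(2-9)*13^4 mod 97 = 87, hash=89+87 mod 97 = 79
Option C: s[4]='e'->'j', delta=(10-5)*13^0 mod 97 = 5, hash=89+5 mod 97 = 94
Option D: s[2]='j'->'e', delta=(5-10)*13^2 mod 97 = 28, hash=89+28 mod 97 = 20
Option E: s[3]='i'->'c', delta=(3-9)*13^1 mod 97 = 19, hash=89+19 mod 97 = 11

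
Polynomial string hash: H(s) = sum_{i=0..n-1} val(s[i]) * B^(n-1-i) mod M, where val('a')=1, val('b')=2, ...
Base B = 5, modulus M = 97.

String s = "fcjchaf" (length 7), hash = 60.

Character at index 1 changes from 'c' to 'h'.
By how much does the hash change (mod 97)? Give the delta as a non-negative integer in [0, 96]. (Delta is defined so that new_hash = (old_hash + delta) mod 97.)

Answer: 8

Derivation:
Delta formula: (val(new) - val(old)) * B^(n-1-k) mod M
  val('h') - val('c') = 8 - 3 = 5
  B^(n-1-k) = 5^5 mod 97 = 21
  Delta = 5 * 21 mod 97 = 8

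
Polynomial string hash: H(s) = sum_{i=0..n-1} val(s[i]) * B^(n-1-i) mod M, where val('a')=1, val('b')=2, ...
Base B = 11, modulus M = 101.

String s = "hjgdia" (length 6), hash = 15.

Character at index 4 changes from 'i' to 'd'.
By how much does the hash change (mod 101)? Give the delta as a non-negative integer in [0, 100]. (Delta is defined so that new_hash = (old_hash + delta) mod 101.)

Answer: 46

Derivation:
Delta formula: (val(new) - val(old)) * B^(n-1-k) mod M
  val('d') - val('i') = 4 - 9 = -5
  B^(n-1-k) = 11^1 mod 101 = 11
  Delta = -5 * 11 mod 101 = 46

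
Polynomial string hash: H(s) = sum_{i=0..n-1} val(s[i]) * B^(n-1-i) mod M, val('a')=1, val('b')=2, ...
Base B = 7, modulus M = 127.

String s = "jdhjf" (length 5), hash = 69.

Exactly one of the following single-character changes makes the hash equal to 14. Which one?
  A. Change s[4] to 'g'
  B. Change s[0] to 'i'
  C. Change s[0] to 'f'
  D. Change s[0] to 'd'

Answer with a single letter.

Answer: D

Derivation:
Option A: s[4]='f'->'g', delta=(7-6)*7^0 mod 127 = 1, hash=69+1 mod 127 = 70
Option B: s[0]='j'->'i', delta=(9-10)*7^4 mod 127 = 12, hash=69+12 mod 127 = 81
Option C: s[0]='j'->'f', delta=(6-10)*7^4 mod 127 = 48, hash=69+48 mod 127 = 117
Option D: s[0]='j'->'d', delta=(4-10)*7^4 mod 127 = 72, hash=69+72 mod 127 = 14 <-- target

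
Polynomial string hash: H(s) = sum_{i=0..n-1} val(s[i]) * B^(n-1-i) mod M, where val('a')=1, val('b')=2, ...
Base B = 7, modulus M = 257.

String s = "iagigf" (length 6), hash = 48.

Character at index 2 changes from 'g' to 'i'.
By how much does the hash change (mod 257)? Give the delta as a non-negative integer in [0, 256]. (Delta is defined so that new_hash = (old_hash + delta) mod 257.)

Delta formula: (val(new) - val(old)) * B^(n-1-k) mod M
  val('i') - val('g') = 9 - 7 = 2
  B^(n-1-k) = 7^3 mod 257 = 86
  Delta = 2 * 86 mod 257 = 172

Answer: 172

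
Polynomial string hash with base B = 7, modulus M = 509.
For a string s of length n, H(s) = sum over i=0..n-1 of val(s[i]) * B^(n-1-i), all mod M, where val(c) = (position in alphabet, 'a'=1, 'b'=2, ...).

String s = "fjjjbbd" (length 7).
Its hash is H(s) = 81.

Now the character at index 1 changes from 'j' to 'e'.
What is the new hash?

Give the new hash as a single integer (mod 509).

val('j') = 10, val('e') = 5
Position k = 1, exponent = n-1-k = 5
B^5 mod M = 7^5 mod 509 = 10
Delta = (5 - 10) * 10 mod 509 = 459
New hash = (81 + 459) mod 509 = 31

Answer: 31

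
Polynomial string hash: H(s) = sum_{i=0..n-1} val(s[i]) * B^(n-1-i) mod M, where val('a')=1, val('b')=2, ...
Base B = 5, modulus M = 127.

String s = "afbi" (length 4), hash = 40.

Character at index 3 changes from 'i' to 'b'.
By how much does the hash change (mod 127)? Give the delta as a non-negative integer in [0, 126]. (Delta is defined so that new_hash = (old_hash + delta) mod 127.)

Answer: 120

Derivation:
Delta formula: (val(new) - val(old)) * B^(n-1-k) mod M
  val('b') - val('i') = 2 - 9 = -7
  B^(n-1-k) = 5^0 mod 127 = 1
  Delta = -7 * 1 mod 127 = 120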